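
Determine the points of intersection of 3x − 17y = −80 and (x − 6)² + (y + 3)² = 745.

(−21, 1) and (30, 10)

From the line, y = (80 + 3x)/17. Substituting:
298x² − 2682x − 187740 = 0  ⟹  x² − 9x − 630 = 0
x = 30 or x = −21, giving (30, 10) and (−21, 1).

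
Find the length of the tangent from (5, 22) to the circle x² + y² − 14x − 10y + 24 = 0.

9√3

The centre is (7, 5) and r = 5√2. The square of the distance from P to the centre is 4 + 289 = 293.
By the tangent–radius right angle, tangent length = √(|PO|² − r²) = √243 = 9√3.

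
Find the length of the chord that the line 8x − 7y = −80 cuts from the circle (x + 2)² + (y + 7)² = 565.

4√113

Substitute y = (80 + 8x)/7:
113x² + 2260x − 10848 = 0  ⟹  x² + 20x − 96 = 0
x = 4 or x = −24, giving (4, 16) and (−24, −16).
|(4, 16) − (−24, −16)| = √((28)² + (32)²) = 4√113.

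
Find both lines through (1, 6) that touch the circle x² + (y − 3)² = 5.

2x + y = 8 and x − 2y = −11

A line y − (6) = m(x − (1)) is tangent when its distance from (0, 3) is √5:
(−1m − (−3))² = 5(m² + 1)
2m² + 3m − 2 = 0, so m = −2 or m = 1/2.
With m = −2: 2x + y = 8. With m = 1/2: x − 2y = −11.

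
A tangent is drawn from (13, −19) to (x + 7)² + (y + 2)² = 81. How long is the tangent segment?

Centre (−7, −2), r² = 81. |PO|² = (20)² + (−17)² = 689.
The tangent meets the radius at right angles, so tangent² = |PO|² − r² = 689 − 81 = 608.

4√38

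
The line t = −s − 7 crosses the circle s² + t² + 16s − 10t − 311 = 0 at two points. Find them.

Substitute t = −s − 7:
2s² + 40s − 192 = 0  ⟹  s² + 20s − 96 = 0
s = 4 or s = −24, giving (4, −11) and (−24, 17).

(−24, 17) and (4, −11)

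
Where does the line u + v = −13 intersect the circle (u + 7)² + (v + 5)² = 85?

(−14, 1) and (−1, −12)

From the line, v = −u − 13. Substituting:
2u² + 30u + 28 = 0  ⟹  u² + 15u + 14 = 0
u = −1 or u = −14, giving (−1, −12) and (−14, 1).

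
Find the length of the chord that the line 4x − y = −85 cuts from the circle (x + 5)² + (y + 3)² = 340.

4√17

Centre (−5, −3), r² = 340. Perpendicular distance d from centre to line = |68| / √17 = 68/√17.
Half the chord is √(r² − d²) = √(68), so the full chord is 4√17.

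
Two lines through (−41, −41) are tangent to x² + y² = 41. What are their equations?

Write the tangent as mx − y + (−41 − m·(−41)) = 0 and set its distance from the centre to √41:
[m·(41) − (41)]² = 41(m² + 1)
20m² − 41m + 20 = 0, so m = 4/5 or m = 5/4.
Through (−41, −41) these give 4x − 5y = 41 and 5x − 4y = −41.

4x − 5y = 41 and 5x − 4y = −41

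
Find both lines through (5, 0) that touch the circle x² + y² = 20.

2x − y = 10 and 2x + y = 10

A line y − (0) = m(x − (5)) is tangent when its distance from (0, 0) is 2√5:
[m·(−5) − (0)]² = 20(m² + 1)
m² − 4 = 0, so m = 2 or m = −2.
Through (5, 0) these give 2x − y = 10 and 2x + y = 10.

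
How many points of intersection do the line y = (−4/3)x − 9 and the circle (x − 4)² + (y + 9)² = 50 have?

Substituting the line into the circle gives 25x² − 72x − 306 = 0.
Δ = 5184 − (−30600) = 35784.
Two real roots: the line is a secant.

2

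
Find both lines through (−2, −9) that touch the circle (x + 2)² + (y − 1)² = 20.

A line y − (−9) = m(x − (−2)) is tangent when its distance from (−2, 1) is 2√5:
[m·(0) − (10)]² = 20(m² + 1)
m² − 4 = 0, so m = 2 or m = −2.
Through (−2, −9) these give 2x − y = 5 and 2x + y = −13.

2x − y = 5 and 2x + y = −13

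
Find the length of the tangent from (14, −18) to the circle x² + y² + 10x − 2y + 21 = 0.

With centre O = (−5, 1), |OP|² = 722 and r² = 5.
Power of the point: PT² = |PO|² − r² = 717, so PT = √717.

√717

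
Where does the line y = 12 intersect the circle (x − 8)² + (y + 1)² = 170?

(7, 12) and (9, 12)

Express y = 12 and substitute into the circle:
x² − 16x + 63 = 0
x = 9 or x = 7, giving (9, 12) and (7, 12).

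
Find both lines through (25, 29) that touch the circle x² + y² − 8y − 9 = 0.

4x − 3y = 13 and 3x − 4y = −41

A line y − (29) = m(x − (25)) is tangent when its distance from (0, 4) is 5:
[m·(−25) − (−25)]² = 25(m² + 1)
12m² − 25m + 12 = 0, so m = 4/3 or m = 3/4.
With m = 4/3: 4x − 3y = 13. With m = 3/4: 3x − 4y = −41.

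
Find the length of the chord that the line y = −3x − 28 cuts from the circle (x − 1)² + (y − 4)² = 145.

The distance from (1, 4) to the line is 35/√10, and r² = 145.
Chord = 2√(r² − d²) = 2·√(45/2) = 3√10.

3√10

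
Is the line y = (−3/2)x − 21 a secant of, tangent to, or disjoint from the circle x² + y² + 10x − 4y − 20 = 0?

Substituting the line into the circle gives 13x² + 316x + 2020 = 0.
Δ = 99856 − 105040 = −5184.
No real roots: the line does not meet the circle.

disjoint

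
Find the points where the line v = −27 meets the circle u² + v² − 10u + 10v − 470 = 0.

Express v = −27 and substitute into the circle:
u² − 10u − 11 = 0
u = 11 or u = −1, giving (11, −27) and (−1, −27).

(−1, −27) and (11, −27)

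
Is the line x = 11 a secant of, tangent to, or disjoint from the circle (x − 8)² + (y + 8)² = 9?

tangent

d² = (1·8 + 0·(−8) − (11))² = 9; r² = 9.
Since d² = r², the line is tangent.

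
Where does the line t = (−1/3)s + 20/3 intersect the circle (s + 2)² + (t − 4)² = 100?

From the line, t = (20 − s)/3. Substituting:
10s² + 20s − 800 = 0  ⟹  s² + 2s − 80 = 0
s = 8 or s = −10, giving (8, 4) and (−10, 10).

(−10, 10) and (8, 4)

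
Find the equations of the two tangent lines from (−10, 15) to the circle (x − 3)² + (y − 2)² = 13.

3x + 2y = 0 and 2x + 3y = 25

A line y − (15) = m(x − (−10)) is tangent when its distance from (3, 2) is √13:
(13m − (−13))² = 13(m² + 1)
6m² + 13m + 6 = 0, so m = −3/2 or m = −2/3.
With m = −3/2: 3x + 2y = 0. With m = −2/3: 2x + 3y = 25.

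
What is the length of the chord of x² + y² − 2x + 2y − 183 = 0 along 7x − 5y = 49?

3√74

Express y = (−49 + 7x)/5 and substitute into the circle:
74x² − 666x − 2664 = 0  ⟹  x² − 9x − 36 = 0
x = 12 or x = −3, giving (12, 7) and (−3, −14).
Chord length = distance between (12, 7) and (−3, −14) = √666 = 3√74.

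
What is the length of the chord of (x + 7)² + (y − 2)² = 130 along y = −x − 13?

14√2

Centre (−7, 2), r² = 130. Perpendicular distance d from centre to line = |8| / √2 = 8/√2.
Chord = 2√(r² − d²) = 2·√(98) = 14√2.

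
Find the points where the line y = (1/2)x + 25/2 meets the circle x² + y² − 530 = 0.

Express y = (25 + x)/2 and substitute into the circle:
5x² + 50x − 1495 = 0  ⟹  x² + 10x − 299 = 0
x = 13 or x = −23, giving (13, 19) and (−23, 1).

(−23, 1) and (13, 19)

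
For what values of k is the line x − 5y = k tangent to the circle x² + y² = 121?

k = ±11√26

For a tangent, require d(centre, line) = r = 11.
|1·0 − 5·0 − k| / √26 = 11
|k| = 11√26.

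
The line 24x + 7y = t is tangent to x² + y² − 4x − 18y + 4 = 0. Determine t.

t = −114 or t = 336

For a tangent, require d(centre, line) = r = 9.
|24·2 + 7·9 − t| / √625 = 9
|t − (111)| = 9·25, so t = 336 or t = −114.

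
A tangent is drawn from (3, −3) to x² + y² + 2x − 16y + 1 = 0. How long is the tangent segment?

√73

With centre O = (−1, 8), |OP|² = 137 and r² = 64.
The tangent meets the radius at right angles, so tangent² = |PO|² − r² = 137 − 64 = 73.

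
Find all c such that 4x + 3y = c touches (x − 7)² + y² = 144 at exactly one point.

For a tangent, require d(centre, line) = r = 12.
|4·7 + 3·0 − c| / √25 = 12
|c − (28)| = 12·5, so c = 88 or c = −32.

c = −32 or c = 88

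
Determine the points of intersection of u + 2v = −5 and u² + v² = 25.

From the line, v = (−5 − u)/2. Substituting:
5u² + 10u − 75 = 0  ⟹  u² + 2u − 15 = 0
u = 3 or u = −5, giving (3, −4) and (−5, 0).

(−5, 0) and (3, −4)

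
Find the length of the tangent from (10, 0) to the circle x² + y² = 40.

Centre (0, 0), r² = 40. |PO|² = (10)² + (0)² = 100.
The tangent meets the radius at right angles, so tangent² = |PO|² − r² = 100 − 40 = 60.

2√15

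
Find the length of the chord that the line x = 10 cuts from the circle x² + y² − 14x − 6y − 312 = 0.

The line gives x = 10. Substituting into the circle:
y² − 6y − 352 = 0
y = 22 or y = −16, giving (10, 22) and (10, −16).
|(10, 22) − (10, −16)| = √((0)² + (38)²) = 38.

38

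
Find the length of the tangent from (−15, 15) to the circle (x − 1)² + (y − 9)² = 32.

2√65

With centre O = (1, 9), |OP|² = 292 and r² = 32.
Power of the point: PT² = |PO|² − r² = 260, so PT = 2√65.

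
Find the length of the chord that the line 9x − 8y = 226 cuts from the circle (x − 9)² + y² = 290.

The distance from (9, 0) to the line is 145/√145, and r² = 290.
Chord = 2√(r² − d²) = 2·√(145) = 2√145.

2√145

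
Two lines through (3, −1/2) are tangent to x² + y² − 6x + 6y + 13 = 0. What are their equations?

A line y − (−1/2) = m(x − (3)) is tangent when its distance from (3, −3) is √5:
(0m − (−5/2))² = 5(m² + 1)
4m² − 1 = 0, so m = 1/2 or m = −1/2.
Through (3, −1/2) these give x − 2y = 4 and x + 2y = 2.

x − 2y = 4 and x + 2y = 2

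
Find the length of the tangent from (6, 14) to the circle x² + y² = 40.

8√3

Centre (0, 0), r² = 40. |PO|² = (6)² + (14)² = 232.
By the tangent–radius right angle, tangent length = √(|PO|² − r²) = √192 = 8√3.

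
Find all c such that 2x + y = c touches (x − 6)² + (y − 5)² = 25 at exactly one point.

c = 17 ± 5√5

For a tangent, require d(centre, line) = r = 5.
|2·6 + 1·5 − c| / √5 = 5
|c − (17)| = 5√5.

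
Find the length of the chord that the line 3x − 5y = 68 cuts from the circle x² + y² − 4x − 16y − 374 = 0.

The distance from (2, 8) to the line is 102/√34, and r² = 442.
Chord = 2√(r² − d²) = 2·√(136) = 4√34.

4√34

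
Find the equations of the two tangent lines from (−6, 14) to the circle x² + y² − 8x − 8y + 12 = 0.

Write the tangent as mx − y + (14 − m·(−6)) = 0 and set its distance from the centre to 2√5:
[m·(10) − (−10)]² = 20(m² + 1)
2m² + 5m + 2 = 0, so m = −2 or m = −1/2.
Through (−6, 14) these give 2x + y = 2 and x + 2y = 22.

2x + y = 2 and x + 2y = 22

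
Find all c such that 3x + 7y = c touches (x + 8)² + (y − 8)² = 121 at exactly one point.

Tangency holds when the distance from the centre (−8, 8) to the line equals the radius 11:
|3·(−8) + 7·8 − c| / √58 = 11
|c − (32)| = 11√58.

c = 32 ± 11√58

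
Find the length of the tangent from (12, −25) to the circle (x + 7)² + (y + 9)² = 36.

With centre O = (−7, −9), |OP|² = 617 and r² = 36.
Power of the point: PT² = |PO|² − r² = 581, so PT = √581.

√581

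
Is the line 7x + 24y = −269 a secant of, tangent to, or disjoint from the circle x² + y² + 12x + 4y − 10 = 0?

Substituting the line into the circle gives 625x² + 10006x + 40777 = 0.
Δ = 100120036 − 101942500 = −1822464.
No real roots: the line does not meet the circle.

disjoint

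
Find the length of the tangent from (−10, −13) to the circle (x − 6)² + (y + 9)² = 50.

Centre (6, −9), r² = 50. |PO|² = (−16)² + (−4)² = 272.
By the tangent–radius right angle, tangent length = √(|PO|² − r²) = √222.

√222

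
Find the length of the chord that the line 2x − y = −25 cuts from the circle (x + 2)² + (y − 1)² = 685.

The distance from (−2, 1) to the line is 20/√5, and r² = 685.
Chord = 2√(r² − d²) = 2·√(605) = 22√5.

22√5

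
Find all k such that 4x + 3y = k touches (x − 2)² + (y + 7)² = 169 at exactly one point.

k = −78 or k = 52

For a tangent, require d(centre, line) = r = 13.
|4·2 + 3·(−7) − k| / √25 = 13
|k − (−13)| = 13·5, so k = 52 or k = −78.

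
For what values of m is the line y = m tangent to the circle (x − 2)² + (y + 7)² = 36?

m = −13 or m = −1

The line touches the circle iff its distance from (2, −7) is 6:
|0·2 + 1·(−7) − m| / √1 = 6
|m − (−7)| = 6, so m = −1 or m = −13.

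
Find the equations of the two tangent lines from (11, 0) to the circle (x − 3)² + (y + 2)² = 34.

5x − 3y = 55 and 3x + 5y = 33

Write the tangent as mx − y + (0 − m·(11)) = 0 and set its distance from the centre to √34:
(−8m − (−2))² = 34(m² + 1)
15m² − 16m − 15 = 0, so m = 5/3 or m = −3/5.
With m = 5/3: 5x − 3y = 55. With m = −3/5: 3x + 5y = 33.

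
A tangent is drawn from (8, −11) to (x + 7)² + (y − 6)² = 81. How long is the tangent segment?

√433

The centre is (−7, 6) and r = 9. The square of the distance from P to the centre is 225 + 289 = 514.
By the tangent–radius right angle, tangent length = √(|PO|² − r²) = √433.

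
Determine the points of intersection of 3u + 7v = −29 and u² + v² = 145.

(−12, 1) and (9, −8)

Express v = (−29 − 3u)/7 and substitute into the circle:
58u² + 174u − 6264 = 0  ⟹  u² + 3u − 108 = 0
u = 9 or u = −12, giving (9, −8) and (−12, 1).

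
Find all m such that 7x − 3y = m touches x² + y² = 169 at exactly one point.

Tangency holds when the distance from the centre (0, 0) to the line equals the radius 13:
|7·0 − 3·0 − m| / √58 = 13
|m| = 13√58.

m = ±13√58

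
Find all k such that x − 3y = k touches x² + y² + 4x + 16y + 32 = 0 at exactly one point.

k = 22 ± 6√10

Tangency holds when the distance from the centre (−2, −8) to the line equals the radius 6:
|1·(−2) − 3·(−8) − k| / √10 = 6
|k − (22)| = 6√10.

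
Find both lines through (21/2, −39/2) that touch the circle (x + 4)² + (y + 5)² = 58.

3x + 7y = −105 and 7x + 3y = 15

Let a tangent through (21/2, −39/2) have slope m. Its distance from (−4, −5) must equal √58:
[m·(−29/2) − (29/2)]² = 58(m² + 1)
21m² + 58m + 21 = 0, so m = −3/7 or m = −7/3.
With m = −3/7: 3x + 7y = −105. With m = −7/3: 7x + 3y = 15.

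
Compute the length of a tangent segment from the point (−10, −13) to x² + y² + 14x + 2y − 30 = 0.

√73

The centre is (−7, −1) and r = 4√5. The square of the distance from P to the centre is 9 + 144 = 153.
The tangent meets the radius at right angles, so tangent² = |PO|² − r² = 153 − 80 = 73.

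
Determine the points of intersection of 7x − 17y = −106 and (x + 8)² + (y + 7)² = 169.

(−20, −2) and (−3, 5)

Substitute y = (106 + 7x)/17:
338x² + 7774x + 20280 = 0  ⟹  x² + 23x + 60 = 0
x = −3 or x = −20, giving (−3, 5) and (−20, −2).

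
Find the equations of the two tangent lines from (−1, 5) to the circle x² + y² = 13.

Let a tangent through (−1, 5) have slope m. Its distance from (0, 0) must equal √13:
[m·(1) − (−5)]² = 13(m² + 1)
6m² − 5m − 6 = 0, so m = 3/2 or m = −2/3.
Through (−1, 5) these give 3x − 2y = −13 and 2x + 3y = 13.

3x − 2y = −13 and 2x + 3y = 13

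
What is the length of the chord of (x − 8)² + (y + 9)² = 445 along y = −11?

42

Substitute y = −11:
x² − 16x − 377 = 0
x = 29 or x = −13, giving (29, −11) and (−13, −11).
|(29, −11) − (−13, −11)| = √((42)² + (0)²) = 42.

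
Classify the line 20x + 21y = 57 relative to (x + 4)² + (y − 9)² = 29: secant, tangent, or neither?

Substituting the line into the circle gives 841x² + 8808x + 11691 = 0.
Discriminant = (8808)² − 4·841·(11691) = 38252340 > 0.
Two real roots: the line is a secant.

secant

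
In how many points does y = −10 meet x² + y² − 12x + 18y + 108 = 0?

Substituting the line into the circle gives x² − 12x + 28 = 0.
Δ = 144 − 112 = 32.
Two real roots: the line is a secant.

2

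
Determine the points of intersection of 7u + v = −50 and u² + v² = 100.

Express v = −7u − 50 and substitute into the circle:
50u² + 700u + 2400 = 0  ⟹  u² + 14u + 48 = 0
u = −6 or u = −8, giving (−6, −8) and (−8, 6).

(−8, 6) and (−6, −8)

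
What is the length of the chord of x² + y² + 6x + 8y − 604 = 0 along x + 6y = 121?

The distance from (−3, −4) to the line is 148/√37, and r² = 629.
Half the chord is √(r² − d²) = √(37), so the full chord is 2√37.

2√37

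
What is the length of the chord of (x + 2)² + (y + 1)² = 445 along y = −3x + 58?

3√10

Centre (−2, −1), r² = 445. Perpendicular distance d from centre to line = |−65| / √10 = 65/√10.
Half the chord is √(r² − d²) = √(45/2), so the full chord is 3√10.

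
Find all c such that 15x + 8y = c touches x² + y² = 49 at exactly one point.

c = −119 or c = 119

For a tangent, require d(centre, line) = r = 7.
|15·0 + 8·0 − c| / √289 = 7
|c| = 7·17, so c = 119 or c = −119.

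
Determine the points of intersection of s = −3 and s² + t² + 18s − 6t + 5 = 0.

The line gives s = −3. Substituting into the circle:
t² − 6t − 40 = 0
t = 10 or t = −4, giving (−3, 10) and (−3, −4).

(−3, −4) and (−3, 10)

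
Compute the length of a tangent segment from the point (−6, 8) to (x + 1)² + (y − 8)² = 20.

Centre (−1, 8), r² = 20. |PO|² = (−5)² + (0)² = 25.
By the tangent–radius right angle, tangent length = √(|PO|² − r²) = √5.

√5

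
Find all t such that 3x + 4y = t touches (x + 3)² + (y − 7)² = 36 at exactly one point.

t = −11 or t = 49

For a tangent, require d(centre, line) = r = 6.
|3·(−3) + 4·7 − t| / √25 = 6
|t − (19)| = 6·5, so t = 49 or t = −11.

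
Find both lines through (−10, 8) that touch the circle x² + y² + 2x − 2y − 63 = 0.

A line y − (8) = m(x − (−10)) is tangent when its distance from (−1, 1) is √65:
[m·(9) − (−7)]² = 65(m² + 1)
8m² + 63m − 8 = 0, so m = −8 or m = 1/8.
Through (−10, 8) these give 8x + y = −72 and x − 8y = −74.

8x + y = −72 and x − 8y = −74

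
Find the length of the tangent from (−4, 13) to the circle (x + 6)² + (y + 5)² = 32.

2√74

The centre is (−6, −5) and r = 4√2. The square of the distance from P to the centre is 4 + 324 = 328.
The tangent meets the radius at right angles, so tangent² = |PO|² − r² = 328 − 32 = 296.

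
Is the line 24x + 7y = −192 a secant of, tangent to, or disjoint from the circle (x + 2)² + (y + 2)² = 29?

secant

d² = (24·(−2) + 7·(−2) − (−192))²/625 = 676/25; r² = 29.
Since d² < r², the line cuts the circle twice.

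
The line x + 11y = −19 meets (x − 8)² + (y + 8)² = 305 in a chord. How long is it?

From the line, y = (−19 − x)/11. Substituting:
122x² − 2074x − 24400 = 0  ⟹  x² − 17x − 200 = 0
x = 25 or x = −8, giving (25, −4) and (−8, −1).
|(25, −4) − (−8, −1)| = √((33)² + (−3)²) = 3√122.

3√122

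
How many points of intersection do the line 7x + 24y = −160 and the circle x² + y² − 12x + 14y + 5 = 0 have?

Centre (6, −7), r² = 80. Distance² from centre to line = (34)²/625 = 1156/625.
Since d² < r², the line cuts the circle twice.

2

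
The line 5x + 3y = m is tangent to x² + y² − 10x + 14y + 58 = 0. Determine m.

m = 4 ± 4√34

The line touches the circle iff its distance from (5, −7) is 4:
|5·5 + 3·(−7) − m| / √34 = 4
|m − (4)| = 4√34.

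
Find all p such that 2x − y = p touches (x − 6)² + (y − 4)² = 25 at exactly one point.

p = 8 ± 5√5

The line touches the circle iff its distance from (6, 4) is 5:
|2·6 − 1·4 − p| / √5 = 5
|p − (8)| = 5√5.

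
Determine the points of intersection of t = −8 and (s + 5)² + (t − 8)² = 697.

Substitute t = −8:
s² + 10s − 416 = 0
s = 16 or s = −26, giving (16, −8) and (−26, −8).

(−26, −8) and (16, −8)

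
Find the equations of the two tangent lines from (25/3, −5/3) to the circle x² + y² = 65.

Write the tangent as mx − y + (−5/3 − m·(25/3)) = 0 and set its distance from the centre to √65:
(−25/3m − (5/3))² = 65(m² + 1)
4m² + 25m − 56 = 0, so m = −8 or m = 7/4.
Through (25/3, −5/3) these give 8x + y = 65 and 7x − 4y = 65.

8x + y = 65 and 7x − 4y = 65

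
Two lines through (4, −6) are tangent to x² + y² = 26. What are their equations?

Write the tangent as mx − y + (−6 − m·(4)) = 0 and set its distance from the centre to √26:
[m·(−4) − (6)]² = 26(m² + 1)
5m² − 24m − 5 = 0, so m = −1/5 or m = 5.
With m = −1/5: x + 5y = −26. With m = 5: 5x − y = 26.

x + 5y = −26 and 5x − y = 26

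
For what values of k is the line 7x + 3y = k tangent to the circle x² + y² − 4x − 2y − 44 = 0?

k = 17 ± 7√58

The line touches the circle iff its distance from (2, 1) is 7:
|7·2 + 3·1 − k| / √58 = 7
|k − (17)| = 7√58.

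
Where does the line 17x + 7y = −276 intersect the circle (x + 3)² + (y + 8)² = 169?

Express y = (−276 − 17x)/7 and substitute into the circle:
338x² + 7774x + 40560 = 0  ⟹  x² + 23x + 120 = 0
x = −8 or x = −15, giving (−8, −20) and (−15, −3).

(−15, −3) and (−8, −20)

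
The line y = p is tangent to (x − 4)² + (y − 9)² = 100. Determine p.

p = −1 or p = 19

For a tangent, require d(centre, line) = r = 10.
|0·4 + 1·9 − p| / √1 = 10
|p − (9)| = 10, so p = 19 or p = −1.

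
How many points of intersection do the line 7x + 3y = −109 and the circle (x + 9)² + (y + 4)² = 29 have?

Substituting the line into the circle gives 58x² + 1520x + 9877 = 0.
Δ = 2310400 − 2291464 = 18936.
Two real roots: the line is a secant.

2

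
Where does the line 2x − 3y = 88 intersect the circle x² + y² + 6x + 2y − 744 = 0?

From the line, y = (−88 + 2x)/3. Substituting:
13x² − 286x + 520 = 0  ⟹  x² − 22x + 40 = 0
x = 20 or x = 2, giving (20, −16) and (2, −28).

(2, −28) and (20, −16)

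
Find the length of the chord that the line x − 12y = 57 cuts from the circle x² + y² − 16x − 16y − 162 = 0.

The distance from (8, 8) to the line is 145/√145, and r² = 290.
Half the chord is √(r² − d²) = √(145), so the full chord is 2√145.

2√145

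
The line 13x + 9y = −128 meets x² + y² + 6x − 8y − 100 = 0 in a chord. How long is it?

5√10

Centre (−3, 4), r² = 125. Perpendicular distance d from centre to line = |125| / √250 = 125/√250.
Chord = 2√(r² − d²) = 2·√(125/2) = 5√10.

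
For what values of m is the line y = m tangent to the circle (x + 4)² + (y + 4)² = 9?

For a tangent, require d(centre, line) = r = 3.
|0·(−4) + 1·(−4) − m| / √1 = 3
|m − (−4)| = 3, so m = −1 or m = −7.

m = −7 or m = −1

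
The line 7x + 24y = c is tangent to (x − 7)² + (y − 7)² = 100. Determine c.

c = −33 or c = 467

The line touches the circle iff its distance from (7, 7) is 10:
|7·7 + 24·7 − c| / √625 = 10
|c − (217)| = 10·25, so c = 467 or c = −33.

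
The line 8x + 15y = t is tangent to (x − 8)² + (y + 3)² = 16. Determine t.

t = −49 or t = 87

Tangency holds when the distance from the centre (8, −3) to the line equals the radius 4:
|8·8 + 15·(−3) − t| / √289 = 4
|t − (19)| = 4·17, so t = 87 or t = −49.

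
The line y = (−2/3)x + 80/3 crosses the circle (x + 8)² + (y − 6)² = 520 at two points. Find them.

From the line, y = (80 − 2x)/3. Substituting:
13x² − 104x − 260 = 0  ⟹  x² − 8x − 20 = 0
x = 10 or x = −2, giving (10, 20) and (−2, 28).

(−2, 28) and (10, 20)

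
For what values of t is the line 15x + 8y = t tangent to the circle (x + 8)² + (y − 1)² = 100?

For a tangent, require d(centre, line) = r = 10.
|15·(−8) + 8·1 − t| / √289 = 10
|t − (−112)| = 10·17, so t = 58 or t = −282.

t = −282 or t = 58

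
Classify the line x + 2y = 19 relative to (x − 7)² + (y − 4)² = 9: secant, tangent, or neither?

secant

Substituting the line into the circle gives 5x² − 78x + 281 = 0.
Δ = 6084 − 5620 = 464.
Two real roots: the line is a secant.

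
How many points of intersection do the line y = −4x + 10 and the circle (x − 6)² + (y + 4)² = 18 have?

2

Centre (6, −4), r² = 18. Distance² from centre to line = (10)²/17 = 100/17.
Since d² < r², the line cuts the circle twice.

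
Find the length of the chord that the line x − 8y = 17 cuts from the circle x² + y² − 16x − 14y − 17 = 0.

2√65

Centre (8, 7), r² = 130. Perpendicular distance d from centre to line = |−65| / √65 = 65/√65.
Chord = 2√(r² − d²) = 2·√(65) = 2√65.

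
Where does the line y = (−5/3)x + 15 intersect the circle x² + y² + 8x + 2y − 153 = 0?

(3, 10) and (9, 0)

From the line, y = (45 − 5x)/3. Substituting:
34x² − 408x + 918 = 0  ⟹  x² − 12x + 27 = 0
x = 9 or x = 3, giving (9, 0) and (3, 10).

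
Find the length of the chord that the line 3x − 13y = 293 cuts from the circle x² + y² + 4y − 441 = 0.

√178

Centre (0, −2), r² = 445. Perpendicular distance d from centre to line = |−267| / √178 = 267/√178.
Chord = 2√(r² − d²) = 2·√(89/2) = √178.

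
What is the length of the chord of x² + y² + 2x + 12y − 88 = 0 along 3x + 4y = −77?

Substitute y = (−77 − 3x)/4:
25x² + 350x + 825 = 0  ⟹  x² + 14x + 33 = 0
x = −3 or x = −11, giving (−3, −17) and (−11, −11).
|(−3, −17) − (−11, −11)| = √((8)² + (−6)²) = 10.

10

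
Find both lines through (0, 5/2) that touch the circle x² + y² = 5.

x − 2y = −5 and x + 2y = 5

A line y − (5/2) = m(x − (0)) is tangent when its distance from (0, 0) is √5:
(0m − (−5/2))² = 5(m² + 1)
4m² − 1 = 0, so m = 1/2 or m = −1/2.
Through (0, 5/2) these give x − 2y = −5 and x + 2y = 5.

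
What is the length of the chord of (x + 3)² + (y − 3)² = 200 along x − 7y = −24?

20√2

The distance from (−3, 3) to the line is 0/√50, and r² = 200.
Half the chord is √(r² − d²) = √(200), so the full chord is 20√2.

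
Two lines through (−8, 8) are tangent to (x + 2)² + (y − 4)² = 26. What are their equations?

A line y − (8) = m(x − (−8)) is tangent when its distance from (−2, 4) is √26:
[m·(6) − (−4)]² = 26(m² + 1)
5m² + 24m − 5 = 0, so m = 1/5 or m = −5.
With m = 1/5: x − 5y = −48. With m = −5: 5x + y = −32.

x − 5y = −48 and 5x + y = −32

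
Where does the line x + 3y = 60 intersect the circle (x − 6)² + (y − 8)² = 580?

Substitute y = (60 − x)/3:
10x² − 180x − 3600 = 0  ⟹  x² − 18x − 360 = 0
x = 30 or x = −12, giving (30, 10) and (−12, 24).

(−12, 24) and (30, 10)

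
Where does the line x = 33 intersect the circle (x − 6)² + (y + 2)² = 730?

(33, −3) and (33, −1)

The line gives x = 33. Substituting into the circle:
y² + 4y + 3 = 0
y = −1 or y = −3, giving (33, −1) and (33, −3).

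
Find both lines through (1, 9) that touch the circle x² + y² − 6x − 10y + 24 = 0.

Let a tangent through (1, 9) have slope m. Its distance from (3, 5) must equal √10:
[m·(2) − (−4)]² = 10(m² + 1)
3m² − 8m − 3 = 0, so m = −1/3 or m = 3.
With m = −1/3: x + 3y = 28. With m = 3: 3x − y = −6.

x + 3y = 28 and 3x − y = −6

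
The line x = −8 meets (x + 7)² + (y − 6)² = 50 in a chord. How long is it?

The line gives x = −8. Substituting into the circle:
y² − 12y − 13 = 0
y = 13 or y = −1, giving (−8, 13) and (−8, −1).
|(−8, 13) − (−8, −1)| = √((0)² + (14)²) = 14.

14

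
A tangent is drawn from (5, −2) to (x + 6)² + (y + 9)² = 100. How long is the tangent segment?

√70

Centre (−6, −9), r² = 100. |PO|² = (11)² + (7)² = 170.
By the tangent–radius right angle, tangent length = √(|PO|² − r²) = √70.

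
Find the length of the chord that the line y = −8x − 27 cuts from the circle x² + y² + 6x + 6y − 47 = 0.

2√65

The distance from (−3, −3) to the line is 0/√65, and r² = 65.
Chord = 2√(r² − d²) = 2·√(65) = 2√65.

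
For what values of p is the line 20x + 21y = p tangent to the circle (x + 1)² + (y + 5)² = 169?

For a tangent, require d(centre, line) = r = 13.
|20·(−1) + 21·(−5) − p| / √841 = 13
|p − (−125)| = 13·29, so p = 252 or p = −502.

p = −502 or p = 252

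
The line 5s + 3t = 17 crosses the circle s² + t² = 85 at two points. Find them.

From the line, t = (17 − 5s)/3. Substituting:
34s² − 170s − 476 = 0  ⟹  s² − 5s − 14 = 0
s = 7 or s = −2, giving (7, −6) and (−2, 9).

(−2, 9) and (7, −6)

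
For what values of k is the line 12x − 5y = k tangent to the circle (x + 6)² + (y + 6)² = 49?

k = −133 or k = 49

Tangency holds when the distance from the centre (−6, −6) to the line equals the radius 7:
|12·(−6) − 5·(−6) − k| / √169 = 7
|k − (−42)| = 7·13, so k = 49 or k = −133.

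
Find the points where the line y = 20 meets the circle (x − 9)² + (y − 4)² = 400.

Substitute y = 20:
x² − 18x − 63 = 0
x = 21 or x = −3, giving (21, 20) and (−3, 20).

(−3, 20) and (21, 20)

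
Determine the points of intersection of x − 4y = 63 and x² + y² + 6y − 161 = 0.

(−1, −16) and (7, −14)

Express y = (−63 + x)/4 and substitute into the circle:
17x² − 102x − 119 = 0  ⟹  x² − 6x − 7 = 0
x = 7 or x = −1, giving (7, −14) and (−1, −16).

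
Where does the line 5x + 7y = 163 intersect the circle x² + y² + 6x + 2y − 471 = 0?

(6, 19) and (13, 14)

Substitute y = (163 − 5x)/7:
74x² − 1406x + 5772 = 0  ⟹  x² − 19x + 78 = 0
x = 13 or x = 6, giving (13, 14) and (6, 19).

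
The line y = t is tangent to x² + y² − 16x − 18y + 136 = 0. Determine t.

t = 6 or t = 12

Tangency holds when the distance from the centre (8, 9) to the line equals the radius 3:
|0·8 + 1·9 − t| / √1 = 3
|t − (9)| = 3, so t = 12 or t = 6.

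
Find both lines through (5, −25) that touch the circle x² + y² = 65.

7x + 4y = −65 and 8x − y = 65

Let a tangent through (5, −25) have slope m. Its distance from (0, 0) must equal √65:
(−5m − (25))² = 65(m² + 1)
4m² − 25m − 56 = 0, so m = −7/4 or m = 8.
Through (5, −25) these give 7x + 4y = −65 and 8x − y = 65.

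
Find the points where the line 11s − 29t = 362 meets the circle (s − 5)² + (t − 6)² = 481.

Substitute t = (−362 + 11s)/29:
962s² − 20202s − 96200 = 0  ⟹  s² − 21s − 100 = 0
s = 25 or s = −4, giving (25, −3) and (−4, −14).

(−4, −14) and (25, −3)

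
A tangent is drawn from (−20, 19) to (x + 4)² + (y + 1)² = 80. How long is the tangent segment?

24

With centre O = (−4, −1), |OP|² = 656 and r² = 80.
Power of the point: PT² = |PO|² − r² = 576, so PT = 24.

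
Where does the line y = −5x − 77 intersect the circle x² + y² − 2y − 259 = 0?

From the line, y = −5x − 77. Substituting:
26x² + 780x + 5824 = 0  ⟹  x² + 30x + 224 = 0
x = −14 or x = −16, giving (−14, −7) and (−16, 3).

(−16, 3) and (−14, −7)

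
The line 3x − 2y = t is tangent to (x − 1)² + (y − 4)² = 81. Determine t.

Tangency holds when the distance from the centre (1, 4) to the line equals the radius 9:
|3·1 − 2·4 − t| / √13 = 9
|t − (−5)| = 9√13.

t = −5 ± 9√13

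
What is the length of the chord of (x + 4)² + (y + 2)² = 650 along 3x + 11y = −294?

2√130

Centre (−4, −2), r² = 650. Perpendicular distance d from centre to line = |260| / √130 = 260/√130.
Chord = 2√(r² − d²) = 2·√(130) = 2√130.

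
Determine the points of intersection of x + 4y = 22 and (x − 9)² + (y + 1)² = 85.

(2, 5) and (18, 1)

Express y = (22 − x)/4 and substitute into the circle:
17x² − 340x + 612 = 0  ⟹  x² − 20x + 36 = 0
x = 18 or x = 2, giving (18, 1) and (2, 5).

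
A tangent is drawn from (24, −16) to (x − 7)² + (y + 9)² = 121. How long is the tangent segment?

√217

Centre (7, −9), r² = 121. |PO|² = (17)² + (−7)² = 338.
By the tangent–radius right angle, tangent length = √(|PO|² − r²) = √217.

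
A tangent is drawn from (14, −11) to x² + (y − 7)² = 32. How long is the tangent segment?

2√122

With centre O = (0, 7), |OP|² = 520 and r² = 32.
Power of the point: PT² = |PO|² − r² = 488, so PT = 2√122.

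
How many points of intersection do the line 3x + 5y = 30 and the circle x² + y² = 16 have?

0

d² = (3·0 + 5·0 − (30))²/34 = 450/17; r² = 16.
Since d² > r², the line lies outside the circle.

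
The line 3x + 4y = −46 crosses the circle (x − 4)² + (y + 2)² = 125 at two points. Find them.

Express y = (−46 − 3x)/4 and substitute into the circle:
25x² + 100x − 300 = 0  ⟹  x² + 4x − 12 = 0
x = 2 or x = −6, giving (2, −13) and (−6, −7).

(−6, −7) and (2, −13)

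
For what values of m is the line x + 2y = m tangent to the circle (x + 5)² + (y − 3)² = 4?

The line touches the circle iff its distance from (−5, 3) is 2:
|1·(−5) + 2·3 − m| / √5 = 2
|m − (1)| = 2√5.

m = 1 ± 2√5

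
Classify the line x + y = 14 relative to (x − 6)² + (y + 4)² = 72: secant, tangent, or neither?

Centre (6, −4), r² = 72. Distance² from centre to line = (−12)²/2 = 72.
Since d² = r², the line is tangent.

tangent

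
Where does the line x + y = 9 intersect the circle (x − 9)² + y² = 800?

(−11, 20) and (29, −20)

Substitute y = −x + 9:
2x² − 36x − 638 = 0  ⟹  x² − 18x − 319 = 0
x = 29 or x = −11, giving (29, −20) and (−11, 20).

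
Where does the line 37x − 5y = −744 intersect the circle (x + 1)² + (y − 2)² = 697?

Express y = (744 + 37x)/5 and substitute into the circle:
1394x² + 54366x + 521356 = 0  ⟹  x² + 39x + 374 = 0
x = −17 or x = −22, giving (−17, 23) and (−22, −14).

(−22, −14) and (−17, 23)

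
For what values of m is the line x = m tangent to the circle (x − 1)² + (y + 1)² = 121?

m = −10 or m = 12

For a tangent, require d(centre, line) = r = 11.
|1·1 + 0·(−1) − m| / √1 = 11
|m − (1)| = 11, so m = 12 or m = −10.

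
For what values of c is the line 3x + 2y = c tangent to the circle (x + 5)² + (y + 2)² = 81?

c = −19 ± 9√13

The line touches the circle iff its distance from (−5, −2) is 9:
|3·(−5) + 2·(−2) − c| / √13 = 9
|c − (−19)| = 9√13.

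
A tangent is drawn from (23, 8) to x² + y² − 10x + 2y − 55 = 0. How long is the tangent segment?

18

The centre is (5, −1) and r = 9. The square of the distance from P to the centre is 324 + 81 = 405.
The tangent meets the radius at right angles, so tangent² = |PO|² − r² = 405 − 81 = 324.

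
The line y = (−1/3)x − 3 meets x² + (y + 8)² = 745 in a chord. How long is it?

17√10

From the line, y = (−9 − x)/3. Substituting:
10x² − 30x − 6480 = 0  ⟹  x² − 3x − 648 = 0
x = 27 or x = −24, giving (27, −12) and (−24, 5).
Chord length = distance between (27, −12) and (−24, 5) = √2890 = 17√10.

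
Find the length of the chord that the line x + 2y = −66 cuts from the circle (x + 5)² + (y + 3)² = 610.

Express y = (−66 − x)/2 and substitute into the circle:
5x² + 160x + 1260 = 0  ⟹  x² + 32x + 252 = 0
x = −14 or x = −18, giving (−14, −26) and (−18, −24).
Chord length = distance between (−14, −26) and (−18, −24) = √20 = 2√5.

2√5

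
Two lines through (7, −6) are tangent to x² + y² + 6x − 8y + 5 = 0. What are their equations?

Write the tangent as mx − y + (−6 − m·(7)) = 0 and set its distance from the centre to 2√5:
[m·(−10) − (10)]² = 20(m² + 1)
2m² + 5m + 2 = 0, so m = −2 or m = −1/2.
With m = −2: 2x + y = 8. With m = −1/2: x + 2y = −5.

2x + y = 8 and x + 2y = −5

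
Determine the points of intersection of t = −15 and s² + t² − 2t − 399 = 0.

Substitute t = −15:
s² − 144 = 0
s = 12 or s = −12, giving (12, −15) and (−12, −15).

(−12, −15) and (12, −15)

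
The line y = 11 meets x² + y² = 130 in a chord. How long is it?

6

Centre (0, 0), r² = 130. Perpendicular distance d from centre to line = |−11| / √1 = 11.
Half the chord is √(r² − d²) = √(9), so the full chord is 6.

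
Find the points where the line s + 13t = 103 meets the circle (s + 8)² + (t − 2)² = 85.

(−14, 9) and (−1, 8)

Substitute t = (103 − s)/13:
170s² + 2550s + 2380 = 0  ⟹  s² + 15s + 14 = 0
s = −1 or s = −14, giving (−1, 8) and (−14, 9).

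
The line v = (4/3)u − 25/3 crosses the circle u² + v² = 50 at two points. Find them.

(1, −7) and (7, 1)

Express v = (−25 + 4u)/3 and substitute into the circle:
25u² − 200u + 175 = 0  ⟹  u² − 8u + 7 = 0
u = 7 or u = 1, giving (7, 1) and (1, −7).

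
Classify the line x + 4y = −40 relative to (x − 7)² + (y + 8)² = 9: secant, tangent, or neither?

neither

Centre (7, −8), r² = 9. Distance² from centre to line = (15)²/17 = 225/17.
Since d² > r², the line lies outside the circle.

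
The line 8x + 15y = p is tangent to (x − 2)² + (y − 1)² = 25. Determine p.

Tangency holds when the distance from the centre (2, 1) to the line equals the radius 5:
|8·2 + 15·1 − p| / √289 = 5
|p − (31)| = 5·17, so p = 116 or p = −54.

p = −54 or p = 116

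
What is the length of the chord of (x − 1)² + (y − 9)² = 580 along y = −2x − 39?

8√5

The distance from (1, 9) to the line is 50/√5, and r² = 580.
Chord = 2√(r² − d²) = 2·√(80) = 8√5.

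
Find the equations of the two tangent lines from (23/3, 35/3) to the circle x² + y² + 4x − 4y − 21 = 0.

Write the tangent as mx − y + (35/3 − m·(23/3)) = 0 and set its distance from the centre to √29:
(−29/3m − (−29/3))² = 29(m² + 1)
10m² − 29m + 10 = 0, so m = 2/5 or m = 5/2.
Through (23/3, 35/3) these give 2x − 5y = −43 and 5x − 2y = 15.

2x − 5y = −43 and 5x − 2y = 15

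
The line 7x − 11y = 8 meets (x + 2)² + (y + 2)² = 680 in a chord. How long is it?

Centre (−2, −2), r² = 680. Perpendicular distance d from centre to line = |0| / √170 = 0/√170.
Chord = 2√(r² − d²) = 2·√(680) = 4√170.

4√170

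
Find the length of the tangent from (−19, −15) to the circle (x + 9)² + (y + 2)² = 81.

Centre (−9, −2), r² = 81. |PO|² = (−10)² + (−13)² = 269.
Power of the point: PT² = |PO|² − r² = 188, so PT = 2√47.

2√47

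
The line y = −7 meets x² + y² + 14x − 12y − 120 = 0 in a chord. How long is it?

Centre (−7, 6), r² = 205. Perpendicular distance d from centre to line = |13| / √1 = 13.
Chord = 2√(r² − d²) = 2·√(36) = 12.

12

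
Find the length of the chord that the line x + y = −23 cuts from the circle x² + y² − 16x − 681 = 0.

23√2

The distance from (8, 0) to the line is 31/√2, and r² = 745.
Chord = 2√(r² − d²) = 2·√(529/2) = 23√2.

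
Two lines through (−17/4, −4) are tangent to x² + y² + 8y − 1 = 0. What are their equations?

A line y − (−4) = m(x − (−17/4)) is tangent when its distance from (0, −4) is √17:
(17/4m − (0))² = 17(m² + 1)
m² − 16 = 0, so m = 4 or m = −4.
With m = 4: 4x − y = −13. With m = −4: 4x + y = −21.

4x − y = −13 and 4x + y = −21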